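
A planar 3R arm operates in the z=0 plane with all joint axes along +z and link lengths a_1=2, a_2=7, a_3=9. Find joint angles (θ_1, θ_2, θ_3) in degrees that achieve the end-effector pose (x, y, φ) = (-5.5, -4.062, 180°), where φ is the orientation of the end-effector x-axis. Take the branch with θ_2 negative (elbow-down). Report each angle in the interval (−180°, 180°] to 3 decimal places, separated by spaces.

wrist centre = target − a_3·(cos φ, sin φ) = (3.5000, -4.0620)
cos θ_2 = (28.7498−2²−7²)/(2·2·7) = -0.8661; θ_2 = -150.0059° (elbow-down)
β = atan2(-4.0620,3.5000) = -49.2503°; ψ = atan2(-3.4994,-4.0625) = -139.2592°
θ_1 = β − ψ = 90.0088°
θ_3 = φ − θ_1 − θ_2 = -120.0029° (wrapped to (-180°,180°])

90.009 -150.006 -120.003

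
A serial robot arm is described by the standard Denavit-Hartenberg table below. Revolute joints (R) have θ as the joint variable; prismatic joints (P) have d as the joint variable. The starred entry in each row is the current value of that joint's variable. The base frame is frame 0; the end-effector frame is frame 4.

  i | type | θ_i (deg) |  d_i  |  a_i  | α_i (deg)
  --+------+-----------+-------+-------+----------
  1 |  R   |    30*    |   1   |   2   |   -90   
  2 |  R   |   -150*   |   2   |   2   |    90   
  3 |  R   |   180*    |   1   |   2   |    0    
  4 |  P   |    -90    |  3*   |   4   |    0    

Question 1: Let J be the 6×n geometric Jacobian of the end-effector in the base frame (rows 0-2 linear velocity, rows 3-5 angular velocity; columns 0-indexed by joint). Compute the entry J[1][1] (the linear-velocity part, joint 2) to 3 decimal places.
axis z_1 = (-0.5000,0.8660,0.0000); lever o_n−o_1 = (-4.7321,4.1962,-3.4641)
cross product → J_v[:, 1] = (-3.0000,-1.7321,2.0000)
J_ω[:, 1] = z_1
entry J[1][1] = -1.7321

-1.732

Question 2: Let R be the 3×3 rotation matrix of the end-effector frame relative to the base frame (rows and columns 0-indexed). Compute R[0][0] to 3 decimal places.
-0.500

End-effector x-axis (col 0 of R) = (-0.5000,0.8660,0.0000)
R[0][0] = -0.5000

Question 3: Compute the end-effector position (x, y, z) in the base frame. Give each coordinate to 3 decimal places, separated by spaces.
-3.000 5.196 -2.464

after link 1: o_1 = (1.7321, 1.0000, 1.0000)
after link 2: o_2 = (-0.7679, 1.8660, 2.0000)
after link 3: o_3 = (0.2990, 2.4821, 0.1340)
after link 4: o_4 = (-3.0000, 5.1962, -2.4641)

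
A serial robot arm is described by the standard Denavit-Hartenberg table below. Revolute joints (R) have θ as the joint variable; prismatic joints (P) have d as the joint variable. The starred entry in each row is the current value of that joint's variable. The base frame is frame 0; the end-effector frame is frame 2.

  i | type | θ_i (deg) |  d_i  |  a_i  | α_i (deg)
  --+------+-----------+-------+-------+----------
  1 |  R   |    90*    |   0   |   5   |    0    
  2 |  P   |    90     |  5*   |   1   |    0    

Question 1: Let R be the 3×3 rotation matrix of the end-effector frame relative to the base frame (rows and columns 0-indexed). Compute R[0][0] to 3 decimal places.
End-effector x-axis (col 0 of R) = (-1.0000,0.0000,0.0000)
R[0][0] = -1.0000

-1.000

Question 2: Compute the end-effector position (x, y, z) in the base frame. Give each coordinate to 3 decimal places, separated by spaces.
-1.000 5.000 5.000

after link 1: o_1 = (0.0000, 5.0000, 0.0000)
after link 2: o_2 = (-1.0000, 5.0000, 5.0000)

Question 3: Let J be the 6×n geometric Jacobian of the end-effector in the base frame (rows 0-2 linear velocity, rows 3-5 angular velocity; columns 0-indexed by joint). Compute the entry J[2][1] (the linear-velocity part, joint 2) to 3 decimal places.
prismatic axis z_1 = (0.0000,0.0000,1.0000)
J_v[:, 1] = z_1; J_ω[:, 1] = (0,0,0)
entry J[2][1] = 1.0000

1.000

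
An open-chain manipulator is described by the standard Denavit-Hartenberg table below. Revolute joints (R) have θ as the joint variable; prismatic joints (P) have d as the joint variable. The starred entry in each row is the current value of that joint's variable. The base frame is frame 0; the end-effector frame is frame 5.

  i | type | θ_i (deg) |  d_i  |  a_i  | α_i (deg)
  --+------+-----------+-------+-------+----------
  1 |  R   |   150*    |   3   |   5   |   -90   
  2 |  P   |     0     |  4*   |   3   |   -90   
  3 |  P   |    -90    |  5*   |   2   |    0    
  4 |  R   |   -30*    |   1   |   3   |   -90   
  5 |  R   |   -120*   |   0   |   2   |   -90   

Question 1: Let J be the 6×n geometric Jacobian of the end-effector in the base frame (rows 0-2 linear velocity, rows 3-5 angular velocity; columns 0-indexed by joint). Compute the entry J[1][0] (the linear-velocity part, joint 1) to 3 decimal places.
axis z_0 = ẑ; lever o_n−o_0 = (-9.9282,-3.1962,-4.7321)
cross product → J_v[:, 0] = (3.1962,-9.9282,0.0000)
J_ω[:, 0] = z_0
entry J[1][0] = -9.9282

-9.928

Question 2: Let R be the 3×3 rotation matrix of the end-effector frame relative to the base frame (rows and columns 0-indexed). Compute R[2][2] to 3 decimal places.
End-effector z-axis (col 2 of R) = (-0.0000,-0.8660,-0.5000)
R[2][2] = -0.5000

-0.500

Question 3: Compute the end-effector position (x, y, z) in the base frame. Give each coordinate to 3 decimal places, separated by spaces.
-9.928 -3.196 -4.732

after link 1: o_1 = (-4.3301, 2.5000, 3.0000)
after link 2: o_2 = (-8.9282, 0.5359, 3.0000)
after link 3: o_3 = (-9.9282, -1.1962, -2.0000)
after link 4: o_4 = (-9.9282, -4.1962, -3.0000)
after link 5: o_5 = (-9.9282, -3.1962, -4.7321)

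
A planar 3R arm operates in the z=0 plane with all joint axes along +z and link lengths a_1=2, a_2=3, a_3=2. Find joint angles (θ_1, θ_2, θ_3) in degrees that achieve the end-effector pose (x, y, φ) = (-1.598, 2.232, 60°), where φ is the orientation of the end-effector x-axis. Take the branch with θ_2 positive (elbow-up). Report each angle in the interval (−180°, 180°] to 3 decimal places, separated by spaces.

wrist centre = target − a_3·(cos φ, sin φ) = (-2.5980, 0.4999)
cos θ_2 = (6.9996−2²−3²)/(2·2·3) = -0.5000; θ_2 = 120.0025° (elbow-up)
β = atan2(0.4999,-2.5980) = 169.1074°; ψ = atan2(2.5980,0.4999) = 79.1087°
θ_1 = β − ψ = 89.9987°
θ_3 = φ − θ_1 − θ_2 = -150.0011° (wrapped to (-180°,180°])

89.999 120.002 -150.001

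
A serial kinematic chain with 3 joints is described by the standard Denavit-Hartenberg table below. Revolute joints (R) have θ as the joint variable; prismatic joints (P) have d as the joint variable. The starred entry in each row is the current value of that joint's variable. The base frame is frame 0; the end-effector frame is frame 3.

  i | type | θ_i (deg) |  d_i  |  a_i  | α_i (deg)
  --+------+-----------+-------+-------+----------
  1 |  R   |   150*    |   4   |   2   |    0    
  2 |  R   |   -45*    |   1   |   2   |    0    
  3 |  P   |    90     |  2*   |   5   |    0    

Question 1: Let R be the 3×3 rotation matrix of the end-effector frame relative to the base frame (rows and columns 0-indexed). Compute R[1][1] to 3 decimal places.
End-effector y-axis (col 1 of R) = (0.2588,-0.9659,0.0000)
R[1][1] = -0.9659

-0.966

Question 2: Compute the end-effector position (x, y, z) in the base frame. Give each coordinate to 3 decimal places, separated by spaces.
-7.079 1.638 7.000

after link 1: o_1 = (-1.7321, 1.0000, 4.0000)
after link 2: o_2 = (-2.2497, 2.9319, 5.0000)
after link 3: o_3 = (-7.0793, 1.6378, 7.0000)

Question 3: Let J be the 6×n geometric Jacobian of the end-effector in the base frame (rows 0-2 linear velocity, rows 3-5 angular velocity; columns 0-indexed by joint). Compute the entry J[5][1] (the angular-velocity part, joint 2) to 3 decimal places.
axis z_1 = (0.0000,0.0000,1.0000); lever o_n−o_1 = (-5.3473,0.6378,3.0000)
cross product → J_v[:, 1] = (-0.6378,-5.3473,0.0000)
J_ω[:, 1] = z_1
entry J[5][1] = 1.0000

1.000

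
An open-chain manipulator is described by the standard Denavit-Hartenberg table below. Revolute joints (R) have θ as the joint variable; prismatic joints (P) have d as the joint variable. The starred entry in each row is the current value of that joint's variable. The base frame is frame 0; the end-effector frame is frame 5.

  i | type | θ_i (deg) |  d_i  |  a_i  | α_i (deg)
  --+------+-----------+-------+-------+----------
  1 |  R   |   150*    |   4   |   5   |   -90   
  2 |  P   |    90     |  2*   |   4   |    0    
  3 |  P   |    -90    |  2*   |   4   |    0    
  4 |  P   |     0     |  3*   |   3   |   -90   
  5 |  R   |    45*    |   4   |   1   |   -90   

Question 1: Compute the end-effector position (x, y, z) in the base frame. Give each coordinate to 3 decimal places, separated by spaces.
after link 1: o_1 = (-4.3301, 2.5000, 4.0000)
after link 2: o_2 = (-5.3301, 0.7679, 0.0000)
after link 3: o_3 = (-9.7942, 1.0359, 0.0000)
after link 4: o_4 = (-13.8923, -0.0622, 0.0000)
after link 5: o_5 = (-14.1511, 0.9037, -4.0000)

-14.151 0.904 -4.000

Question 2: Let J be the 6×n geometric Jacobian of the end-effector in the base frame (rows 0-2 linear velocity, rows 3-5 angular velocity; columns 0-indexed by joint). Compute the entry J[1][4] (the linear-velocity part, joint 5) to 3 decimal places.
0.259

axis z_4 = (-0.0000,-0.0000,-1.0000); lever o_n−o_4 = (-0.2588,0.9659,-4.0000)
cross product → J_v[:, 4] = (0.9659,0.2588,-0.0000)
J_ω[:, 4] = z_4
entry J[1][4] = 0.2588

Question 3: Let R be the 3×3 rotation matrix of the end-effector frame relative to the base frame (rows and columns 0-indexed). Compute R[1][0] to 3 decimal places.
End-effector x-axis (col 0 of R) = (-0.2588,0.9659,-0.0000)
R[1][0] = 0.9659

0.966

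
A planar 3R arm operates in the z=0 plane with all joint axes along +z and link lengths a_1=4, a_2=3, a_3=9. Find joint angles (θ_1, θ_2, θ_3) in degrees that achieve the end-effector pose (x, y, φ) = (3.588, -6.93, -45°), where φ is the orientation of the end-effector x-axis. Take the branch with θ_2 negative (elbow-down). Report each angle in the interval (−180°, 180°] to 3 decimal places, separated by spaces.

wrist centre = target − a_3·(cos φ, sin φ) = (-2.7760, -0.5660)
cos θ_2 = (8.0264−4²−3²)/(2·4·3) = -0.7072; θ_2 = -135.0104° (elbow-down)
β = atan2(-0.5660,-2.7760) = -168.4750°; ψ = atan2(-2.1209,1.8783) = -48.4720°
θ_1 = β − ψ = -120.0030°
θ_3 = φ − θ_1 − θ_2 = -149.9866° (wrapped to (-180°,180°])

-120.003 -135.010 -149.987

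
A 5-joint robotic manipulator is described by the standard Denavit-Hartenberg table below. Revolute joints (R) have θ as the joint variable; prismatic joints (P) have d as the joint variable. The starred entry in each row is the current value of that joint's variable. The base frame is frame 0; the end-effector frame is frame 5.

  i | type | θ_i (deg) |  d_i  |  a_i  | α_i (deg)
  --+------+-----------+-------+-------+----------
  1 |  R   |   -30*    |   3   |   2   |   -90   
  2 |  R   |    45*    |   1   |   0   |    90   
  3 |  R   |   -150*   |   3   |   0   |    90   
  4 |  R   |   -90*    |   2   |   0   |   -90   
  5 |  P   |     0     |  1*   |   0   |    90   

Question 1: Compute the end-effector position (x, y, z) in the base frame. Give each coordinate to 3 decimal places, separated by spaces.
after link 1: o_1 = (1.7321, -1.0000, 3.0000)
after link 2: o_2 = (2.2321, -0.1340, 3.0000)
after link 3: o_3 = (4.0692, -1.1946, 5.1213)
after link 4: o_4 = (4.3228, 0.6589, 5.8284)
after link 5: o_5 = (3.5425, 0.5321, 6.4408)

3.542 0.532 6.441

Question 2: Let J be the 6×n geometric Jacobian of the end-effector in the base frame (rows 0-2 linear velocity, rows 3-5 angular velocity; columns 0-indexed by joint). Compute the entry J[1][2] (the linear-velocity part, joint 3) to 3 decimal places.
axis z_2 = (0.6124,-0.3536,0.7071); lever o_n−o_2 = (1.3104,0.6661,3.4408)
cross product → J_v[:, 2] = (-1.6875,-1.1804,0.8712)
J_ω[:, 2] = z_2
entry J[1][2] = -1.1804

-1.180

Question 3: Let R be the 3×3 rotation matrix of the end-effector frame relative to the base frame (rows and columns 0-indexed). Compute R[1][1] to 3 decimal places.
-0.127

End-effector y-axis (col 1 of R) = (-0.7803,-0.1268,0.6124)
R[1][1] = -0.1268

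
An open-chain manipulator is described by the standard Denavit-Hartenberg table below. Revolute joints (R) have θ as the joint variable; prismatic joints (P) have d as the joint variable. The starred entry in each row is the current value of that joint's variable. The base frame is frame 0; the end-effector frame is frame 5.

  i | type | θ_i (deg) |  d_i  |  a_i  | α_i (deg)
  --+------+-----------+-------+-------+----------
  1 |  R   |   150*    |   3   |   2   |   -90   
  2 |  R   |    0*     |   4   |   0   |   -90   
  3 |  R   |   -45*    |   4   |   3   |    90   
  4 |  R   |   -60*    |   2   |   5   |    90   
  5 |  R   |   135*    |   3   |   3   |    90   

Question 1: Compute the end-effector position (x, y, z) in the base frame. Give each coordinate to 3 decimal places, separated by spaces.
after link 1: o_1 = (-1.7321, 1.0000, 3.0000)
after link 2: o_2 = (-3.7321, -2.4641, 3.0000)
after link 3: o_3 = (-6.6298, -3.2406, -1.0000)
after link 4: o_4 = (-8.5270, -5.8195, 3.3301)
after link 5: o_5 = (-4.4439, -6.9215, 2.9930)

-4.444 -6.922 2.993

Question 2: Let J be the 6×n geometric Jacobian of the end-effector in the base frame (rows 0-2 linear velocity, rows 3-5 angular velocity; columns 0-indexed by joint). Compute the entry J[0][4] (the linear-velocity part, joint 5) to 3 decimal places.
axis z_4 = (0.8365,0.2241,0.5000); lever o_n−o_4 = (4.0831,-1.1021,-0.3371)
cross product → J_v[:, 4] = (0.4755,2.3236,-1.8371)
J_ω[:, 4] = z_4
entry J[0][4] = 0.4755

0.475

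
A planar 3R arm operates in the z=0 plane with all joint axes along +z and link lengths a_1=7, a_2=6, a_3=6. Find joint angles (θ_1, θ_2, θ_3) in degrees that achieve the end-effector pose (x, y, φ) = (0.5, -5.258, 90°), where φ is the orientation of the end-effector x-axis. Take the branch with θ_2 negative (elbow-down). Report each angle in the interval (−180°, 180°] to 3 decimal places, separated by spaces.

wrist centre = target − a_3·(cos φ, sin φ) = (0.5000, -11.2580)
cos θ_2 = (126.9926−7²−6²)/(2·7·6) = 0.4999; θ_2 = -60.0059° (elbow-down)
β = atan2(-11.2580,0.5000) = -87.4570°; ψ = atan2(-5.1965,9.9995) = -27.4597°
θ_1 = β − ψ = -59.9973°
θ_3 = φ − θ_1 − θ_2 = -149.9968° (wrapped to (-180°,180°])

-59.997 -60.006 -149.997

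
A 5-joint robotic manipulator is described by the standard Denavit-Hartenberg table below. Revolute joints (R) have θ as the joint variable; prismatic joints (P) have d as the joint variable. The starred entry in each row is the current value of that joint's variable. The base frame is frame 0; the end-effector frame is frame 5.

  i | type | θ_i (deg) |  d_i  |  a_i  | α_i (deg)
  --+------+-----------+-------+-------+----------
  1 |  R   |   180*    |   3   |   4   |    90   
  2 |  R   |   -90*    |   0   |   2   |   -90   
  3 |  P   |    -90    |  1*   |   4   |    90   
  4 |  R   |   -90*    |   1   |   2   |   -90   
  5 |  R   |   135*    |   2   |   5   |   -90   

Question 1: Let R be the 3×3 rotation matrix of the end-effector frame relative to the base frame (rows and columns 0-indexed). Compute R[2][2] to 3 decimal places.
0.707

End-effector z-axis (col 2 of R) = (-0.7071,0.0000,0.7071)
R[2][2] = 0.7071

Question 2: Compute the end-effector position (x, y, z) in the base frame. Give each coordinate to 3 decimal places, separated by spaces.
after link 1: o_1 = (-4.0000, 0.0000, 3.0000)
after link 2: o_2 = (-4.0000, 0.0000, 1.0000)
after link 3: o_3 = (-5.0000, 4.0000, 1.0000)
after link 4: o_4 = (-3.0000, 4.0000, 2.0000)
after link 5: o_5 = (-6.5355, 6.0000, -1.5355)

-6.536 6.000 -1.536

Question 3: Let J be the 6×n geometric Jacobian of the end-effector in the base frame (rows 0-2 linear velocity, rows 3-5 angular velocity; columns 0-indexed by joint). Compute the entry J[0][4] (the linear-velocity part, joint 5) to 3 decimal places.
axis z_4 = (0.0000,1.0000,0.0000); lever o_n−o_4 = (-3.5355,2.0000,-3.5355)
cross product → J_v[:, 4] = (-3.5355,0.0000,3.5355)
J_ω[:, 4] = z_4
entry J[0][4] = -3.5355

-3.536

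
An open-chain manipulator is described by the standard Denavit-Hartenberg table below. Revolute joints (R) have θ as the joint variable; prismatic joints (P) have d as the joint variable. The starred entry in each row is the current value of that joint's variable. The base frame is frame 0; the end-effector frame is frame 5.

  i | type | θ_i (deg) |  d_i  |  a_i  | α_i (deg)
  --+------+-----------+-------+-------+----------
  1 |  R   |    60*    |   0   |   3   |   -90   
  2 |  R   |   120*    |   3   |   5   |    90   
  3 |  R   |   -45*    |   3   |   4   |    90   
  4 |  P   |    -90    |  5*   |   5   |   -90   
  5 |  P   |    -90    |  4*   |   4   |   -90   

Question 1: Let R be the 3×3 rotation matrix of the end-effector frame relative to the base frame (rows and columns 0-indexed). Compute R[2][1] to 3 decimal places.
0.612

End-effector y-axis (col 1 of R) = (-0.4356,0.6597,0.6124)
R[2][1] = 0.6124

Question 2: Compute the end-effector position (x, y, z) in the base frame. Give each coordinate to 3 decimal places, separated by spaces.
after link 1: o_1 = (1.5000, 2.5981, 0.0000)
after link 2: o_2 = (-2.3481, 1.9330, -4.3301)
after link 3: o_3 = (0.6933, 1.5441, -8.2796)
after link 4: o_4 = (2.4740, -2.4428, -2.7178)
after link 5: o_5 = (7.3730, -5.2712, -2.7178)

7.373 -5.271 -2.718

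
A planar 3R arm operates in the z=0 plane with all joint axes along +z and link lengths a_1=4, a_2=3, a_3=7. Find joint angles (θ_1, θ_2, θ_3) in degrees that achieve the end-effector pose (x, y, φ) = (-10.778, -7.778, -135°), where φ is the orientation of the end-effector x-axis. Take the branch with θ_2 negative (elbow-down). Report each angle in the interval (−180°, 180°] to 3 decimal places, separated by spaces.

wrist centre = target − a_3·(cos φ, sin φ) = (-5.8283, -2.8283)
cos θ_2 = (41.9675−4²−3²)/(2·4·3) = 0.7070; θ_2 = -45.0102° (elbow-down)
β = atan2(-2.8283,-5.8283) = -154.1143°; ψ = atan2(-2.1217,6.1209) = -19.1178°
θ_1 = β − ψ = -134.9965°
θ_3 = φ − θ_1 − θ_2 = 45.0067° (wrapped to (-180°,180°])

-134.996 -45.010 45.007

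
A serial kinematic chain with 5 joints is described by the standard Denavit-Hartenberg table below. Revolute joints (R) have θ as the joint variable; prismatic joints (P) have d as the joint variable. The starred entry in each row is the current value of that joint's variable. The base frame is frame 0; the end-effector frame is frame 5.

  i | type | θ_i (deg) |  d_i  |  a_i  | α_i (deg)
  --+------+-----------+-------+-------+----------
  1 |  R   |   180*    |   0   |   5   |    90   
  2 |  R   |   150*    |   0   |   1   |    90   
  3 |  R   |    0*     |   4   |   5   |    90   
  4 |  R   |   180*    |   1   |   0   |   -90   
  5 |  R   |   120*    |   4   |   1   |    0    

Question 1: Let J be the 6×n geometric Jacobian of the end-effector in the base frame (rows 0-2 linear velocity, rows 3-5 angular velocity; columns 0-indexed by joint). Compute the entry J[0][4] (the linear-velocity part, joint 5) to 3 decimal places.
0.750

axis z_4 = (0.5000,-0.0000,-0.8660); lever o_n−o_4 = (2.4330,0.8660,-3.2141)
cross product → J_v[:, 4] = (0.7500,-0.5000,0.4330)
J_ω[:, 4] = z_4
entry J[0][4] = 0.7500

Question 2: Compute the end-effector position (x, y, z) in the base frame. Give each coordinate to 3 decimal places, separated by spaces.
0.629 -0.134 3.250

after link 1: o_1 = (-5.0000, 0.0000, 0.0000)
after link 2: o_2 = (-4.1340, 0.0000, 0.5000)
after link 3: o_3 = (-1.8038, 0.0000, 6.4641)
after link 4: o_4 = (-1.8038, -1.0000, 6.4641)
after link 5: o_5 = (0.6292, -0.1340, 3.2500)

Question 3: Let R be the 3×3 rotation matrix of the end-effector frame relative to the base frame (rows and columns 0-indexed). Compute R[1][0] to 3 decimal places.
End-effector x-axis (col 0 of R) = (0.4330,0.8660,0.2500)
R[1][0] = 0.8660

0.866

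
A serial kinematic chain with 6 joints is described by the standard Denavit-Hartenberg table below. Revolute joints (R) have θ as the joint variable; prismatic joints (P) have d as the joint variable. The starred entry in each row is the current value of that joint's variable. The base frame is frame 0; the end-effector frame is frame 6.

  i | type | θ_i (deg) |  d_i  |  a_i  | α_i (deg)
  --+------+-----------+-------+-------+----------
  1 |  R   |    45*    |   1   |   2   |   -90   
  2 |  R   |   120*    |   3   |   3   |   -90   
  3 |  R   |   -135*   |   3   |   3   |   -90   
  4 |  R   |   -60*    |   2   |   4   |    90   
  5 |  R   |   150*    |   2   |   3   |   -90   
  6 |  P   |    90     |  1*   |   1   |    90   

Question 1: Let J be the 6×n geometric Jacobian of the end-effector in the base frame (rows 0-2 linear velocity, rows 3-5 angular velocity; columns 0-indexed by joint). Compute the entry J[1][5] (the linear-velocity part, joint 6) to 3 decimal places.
prismatic axis z_5 = (0.9772,-0.1388,0.1607)
J_v[:, 5] = z_5; J_ω[:, 5] = (0,0,0)
entry J[1][5] = -0.1388

-0.139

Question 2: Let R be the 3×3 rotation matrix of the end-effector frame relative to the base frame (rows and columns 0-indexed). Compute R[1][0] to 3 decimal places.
0.956

End-effector x-axis (col 0 of R) = (0.0897,0.9557,0.2803)
R[1][0] = 0.9557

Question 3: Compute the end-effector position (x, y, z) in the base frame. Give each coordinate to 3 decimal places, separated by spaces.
after link 1: o_1 = (1.4142, 1.4142, 1.0000)
after link 2: o_2 = (-1.7678, 2.4749, -1.5981)
after link 3: o_3 = (-4.3549, 2.8878, 1.7390)
after link 4: o_4 = (-8.4762, 2.7664, 3.4711)
after link 5: o_5 = (-8.0780, 1.6336, 0.0714)
after link 6: o_6 = (-7.0111, 2.4504, 0.5124)

-7.011 2.450 0.512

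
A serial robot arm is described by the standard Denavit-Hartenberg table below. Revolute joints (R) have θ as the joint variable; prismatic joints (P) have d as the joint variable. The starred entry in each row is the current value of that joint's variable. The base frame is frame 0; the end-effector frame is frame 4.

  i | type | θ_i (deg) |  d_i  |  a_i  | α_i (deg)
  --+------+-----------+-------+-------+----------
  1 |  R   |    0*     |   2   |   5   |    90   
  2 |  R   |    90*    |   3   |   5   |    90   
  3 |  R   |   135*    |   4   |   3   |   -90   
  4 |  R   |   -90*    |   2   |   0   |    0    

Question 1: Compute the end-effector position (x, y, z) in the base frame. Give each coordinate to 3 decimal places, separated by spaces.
9.000 -3.707 3.464

after link 1: o_1 = (5.0000, 0.0000, 2.0000)
after link 2: o_2 = (5.0000, -3.0000, 7.0000)
after link 3: o_3 = (9.0000, -5.1213, 4.8787)
after link 4: o_4 = (9.0000, -3.7071, 3.4645)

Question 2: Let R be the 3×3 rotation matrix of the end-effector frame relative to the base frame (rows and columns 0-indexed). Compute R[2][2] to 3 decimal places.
End-effector z-axis (col 2 of R) = (0.0000,0.7071,-0.7071)
R[2][2] = -0.7071

-0.707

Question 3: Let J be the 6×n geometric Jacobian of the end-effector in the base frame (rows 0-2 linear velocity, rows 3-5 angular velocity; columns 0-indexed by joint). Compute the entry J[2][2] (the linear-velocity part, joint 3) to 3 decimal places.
-0.707

axis z_2 = (1.0000,-0.0000,-0.0000); lever o_n−o_2 = (4.0000,-0.7071,-3.5355)
cross product → J_v[:, 2] = (0.0000,3.5355,-0.7071)
J_ω[:, 2] = z_2
entry J[2][2] = -0.7071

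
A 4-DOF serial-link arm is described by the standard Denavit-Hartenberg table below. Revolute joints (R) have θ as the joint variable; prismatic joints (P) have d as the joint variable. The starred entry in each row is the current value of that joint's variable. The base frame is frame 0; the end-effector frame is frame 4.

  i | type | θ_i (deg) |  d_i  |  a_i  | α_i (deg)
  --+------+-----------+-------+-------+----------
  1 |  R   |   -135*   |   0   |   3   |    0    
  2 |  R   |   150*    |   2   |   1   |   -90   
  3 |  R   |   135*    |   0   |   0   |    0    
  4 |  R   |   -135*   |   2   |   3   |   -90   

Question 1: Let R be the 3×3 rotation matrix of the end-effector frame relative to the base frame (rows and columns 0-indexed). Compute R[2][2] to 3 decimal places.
End-effector z-axis (col 2 of R) = (-0.0000,0.0000,-1.0000)
R[2][2] = -1.0000

-1.000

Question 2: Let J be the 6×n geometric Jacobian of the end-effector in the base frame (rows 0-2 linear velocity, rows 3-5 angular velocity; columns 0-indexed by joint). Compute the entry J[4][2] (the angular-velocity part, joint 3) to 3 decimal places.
0.966

axis z_2 = (-0.2588,0.9659,0.0000); lever o_n−o_2 = (2.3801,2.7083,0.0000)
cross product → J_v[:, 2] = (-0.0000,0.0000,-3.0000)
J_ω[:, 2] = z_2
entry J[4][2] = 0.9659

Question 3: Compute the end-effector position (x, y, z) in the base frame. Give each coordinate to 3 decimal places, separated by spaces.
1.225 0.846 2.000

after link 1: o_1 = (-2.1213, -2.1213, 0.0000)
after link 2: o_2 = (-1.1554, -1.8625, 2.0000)
after link 3: o_3 = (-1.1554, -1.8625, 2.0000)
after link 4: o_4 = (1.2247, 0.8458, 2.0000)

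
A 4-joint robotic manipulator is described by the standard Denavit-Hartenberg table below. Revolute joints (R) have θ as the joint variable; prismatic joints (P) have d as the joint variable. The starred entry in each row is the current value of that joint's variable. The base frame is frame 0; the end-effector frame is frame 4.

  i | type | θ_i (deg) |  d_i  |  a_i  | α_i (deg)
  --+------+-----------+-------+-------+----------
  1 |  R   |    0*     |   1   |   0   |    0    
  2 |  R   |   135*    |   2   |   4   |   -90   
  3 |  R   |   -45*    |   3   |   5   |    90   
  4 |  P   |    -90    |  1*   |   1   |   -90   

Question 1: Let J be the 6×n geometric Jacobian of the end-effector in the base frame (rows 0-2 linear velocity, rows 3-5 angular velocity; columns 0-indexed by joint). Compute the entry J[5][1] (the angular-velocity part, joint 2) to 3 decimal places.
1.000

axis z_1 = (0.0000,0.0000,1.0000); lever o_n−o_1 = (-6.2426,3.4142,6.2426)
cross product → J_v[:, 1] = (-3.4142,-6.2426,0.0000)
J_ω[:, 1] = z_1
entry J[5][1] = 1.0000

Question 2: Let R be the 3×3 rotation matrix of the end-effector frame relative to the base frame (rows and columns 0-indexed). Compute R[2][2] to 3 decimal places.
0.707

End-effector z-axis (col 2 of R) = (-0.5000,0.5000,0.7071)
R[2][2] = 0.7071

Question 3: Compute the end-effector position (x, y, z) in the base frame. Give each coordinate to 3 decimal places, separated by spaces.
-6.243 3.414 7.243

after link 1: o_1 = (0.0000, 0.0000, 1.0000)
after link 2: o_2 = (-2.8284, 2.8284, 3.0000)
after link 3: o_3 = (-7.4497, 3.2071, 6.5355)
after link 4: o_4 = (-6.2426, 3.4142, 7.2426)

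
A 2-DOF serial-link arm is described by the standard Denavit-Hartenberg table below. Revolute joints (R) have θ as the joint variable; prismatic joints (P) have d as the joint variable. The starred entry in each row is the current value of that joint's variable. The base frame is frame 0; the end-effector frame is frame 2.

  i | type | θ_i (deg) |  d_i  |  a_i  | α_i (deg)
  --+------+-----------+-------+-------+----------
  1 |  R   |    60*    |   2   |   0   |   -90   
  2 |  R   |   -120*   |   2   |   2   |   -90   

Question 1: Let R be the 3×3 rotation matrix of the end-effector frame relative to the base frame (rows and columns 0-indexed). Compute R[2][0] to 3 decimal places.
End-effector x-axis (col 0 of R) = (-0.2500,-0.4330,0.8660)
R[2][0] = 0.8660

0.866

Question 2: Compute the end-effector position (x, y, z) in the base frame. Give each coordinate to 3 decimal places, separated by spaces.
after link 1: o_1 = (0.0000, 0.0000, 2.0000)
after link 2: o_2 = (-2.2321, 0.1340, 3.7321)

-2.232 0.134 3.732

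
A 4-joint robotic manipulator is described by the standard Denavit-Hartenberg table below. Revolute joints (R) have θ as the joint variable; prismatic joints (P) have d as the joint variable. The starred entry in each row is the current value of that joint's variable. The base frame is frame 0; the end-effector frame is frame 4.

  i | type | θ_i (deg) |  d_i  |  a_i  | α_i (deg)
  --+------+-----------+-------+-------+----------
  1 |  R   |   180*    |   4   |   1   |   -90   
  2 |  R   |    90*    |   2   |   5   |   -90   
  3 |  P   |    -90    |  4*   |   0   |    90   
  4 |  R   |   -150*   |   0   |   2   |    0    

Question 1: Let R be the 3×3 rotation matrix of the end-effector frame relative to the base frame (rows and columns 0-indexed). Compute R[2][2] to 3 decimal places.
End-effector z-axis (col 2 of R) = (0.0000,-0.0000,1.0000)
R[2][2] = 1.0000

1.000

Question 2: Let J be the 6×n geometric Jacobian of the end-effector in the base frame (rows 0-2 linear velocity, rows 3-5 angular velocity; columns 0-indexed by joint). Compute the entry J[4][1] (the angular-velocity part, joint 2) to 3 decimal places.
-1.000

axis z_1 = (-0.0000,-1.0000,0.0000); lever o_n−o_1 = (3.0000,-0.2679,-5.0000)
cross product → J_v[:, 1] = (5.0000,-0.0000,3.0000)
J_ω[:, 1] = z_1
entry J[4][1] = -1.0000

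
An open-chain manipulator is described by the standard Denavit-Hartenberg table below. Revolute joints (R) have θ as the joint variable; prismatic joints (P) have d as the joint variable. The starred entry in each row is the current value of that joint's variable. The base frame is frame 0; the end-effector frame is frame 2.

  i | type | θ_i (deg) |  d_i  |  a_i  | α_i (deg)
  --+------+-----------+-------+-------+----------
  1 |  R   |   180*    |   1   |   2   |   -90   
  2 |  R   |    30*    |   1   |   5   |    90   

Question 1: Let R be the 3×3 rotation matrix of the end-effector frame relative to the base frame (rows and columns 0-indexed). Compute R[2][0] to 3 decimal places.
-0.500

End-effector x-axis (col 0 of R) = (-0.8660,0.0000,-0.5000)
R[2][0] = -0.5000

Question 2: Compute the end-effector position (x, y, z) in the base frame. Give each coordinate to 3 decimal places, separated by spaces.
-6.330 -1.000 -1.500

after link 1: o_1 = (-2.0000, 0.0000, 1.0000)
after link 2: o_2 = (-6.3301, -1.0000, -1.5000)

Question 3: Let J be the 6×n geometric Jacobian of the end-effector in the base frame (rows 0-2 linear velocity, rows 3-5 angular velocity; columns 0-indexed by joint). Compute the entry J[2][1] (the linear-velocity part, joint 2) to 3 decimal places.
axis z_1 = (-0.0000,-1.0000,0.0000); lever o_n−o_1 = (-4.3301,-1.0000,-2.5000)
cross product → J_v[:, 1] = (2.5000,-0.0000,-4.3301)
J_ω[:, 1] = z_1
entry J[2][1] = -4.3301

-4.330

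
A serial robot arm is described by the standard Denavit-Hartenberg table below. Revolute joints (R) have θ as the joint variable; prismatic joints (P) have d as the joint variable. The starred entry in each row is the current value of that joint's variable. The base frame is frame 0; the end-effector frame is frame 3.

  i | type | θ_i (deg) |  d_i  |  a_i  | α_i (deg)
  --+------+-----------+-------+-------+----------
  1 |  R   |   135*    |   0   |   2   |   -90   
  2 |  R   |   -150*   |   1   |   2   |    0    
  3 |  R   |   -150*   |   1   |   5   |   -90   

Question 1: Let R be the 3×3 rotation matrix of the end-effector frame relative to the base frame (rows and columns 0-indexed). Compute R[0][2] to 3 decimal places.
0.612

End-effector z-axis (col 2 of R) = (0.6124,-0.6124,-0.5000)
R[0][2] = 0.6124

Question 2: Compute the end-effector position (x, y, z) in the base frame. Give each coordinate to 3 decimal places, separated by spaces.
-3.371 0.543 -3.330

after link 1: o_1 = (-1.4142, 1.4142, 0.0000)
after link 2: o_2 = (-0.8966, -0.5176, 1.0000)
after link 3: o_3 = (-3.3714, 0.5430, -3.3301)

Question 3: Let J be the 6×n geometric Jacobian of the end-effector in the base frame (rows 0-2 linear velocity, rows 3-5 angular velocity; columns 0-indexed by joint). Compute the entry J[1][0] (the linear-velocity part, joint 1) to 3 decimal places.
axis z_0 = ẑ; lever o_n−o_0 = (-3.3714,0.5430,-3.3301)
cross product → J_v[:, 0] = (-0.5430,-3.3714,0.0000)
J_ω[:, 0] = z_0
entry J[1][0] = -3.3714

-3.371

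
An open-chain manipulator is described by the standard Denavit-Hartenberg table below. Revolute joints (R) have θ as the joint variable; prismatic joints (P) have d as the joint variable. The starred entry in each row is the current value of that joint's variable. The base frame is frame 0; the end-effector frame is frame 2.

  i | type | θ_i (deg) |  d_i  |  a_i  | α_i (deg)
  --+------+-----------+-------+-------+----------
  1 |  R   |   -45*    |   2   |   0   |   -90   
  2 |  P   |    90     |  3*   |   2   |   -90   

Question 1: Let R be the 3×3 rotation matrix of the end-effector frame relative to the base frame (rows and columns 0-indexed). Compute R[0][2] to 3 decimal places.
End-effector z-axis (col 2 of R) = (-0.7071,0.7071,-0.0000)
R[0][2] = -0.7071

-0.707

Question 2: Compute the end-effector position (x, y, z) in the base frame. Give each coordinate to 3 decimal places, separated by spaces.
2.121 2.121 0.000

after link 1: o_1 = (0.0000, 0.0000, 2.0000)
after link 2: o_2 = (2.1213, 2.1213, 0.0000)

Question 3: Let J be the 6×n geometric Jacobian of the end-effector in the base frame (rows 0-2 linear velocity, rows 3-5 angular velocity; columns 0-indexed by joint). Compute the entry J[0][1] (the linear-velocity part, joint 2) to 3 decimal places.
prismatic axis z_1 = (0.7071,0.7071,0.0000)
J_v[:, 1] = z_1; J_ω[:, 1] = (0,0,0)
entry J[0][1] = 0.7071

0.707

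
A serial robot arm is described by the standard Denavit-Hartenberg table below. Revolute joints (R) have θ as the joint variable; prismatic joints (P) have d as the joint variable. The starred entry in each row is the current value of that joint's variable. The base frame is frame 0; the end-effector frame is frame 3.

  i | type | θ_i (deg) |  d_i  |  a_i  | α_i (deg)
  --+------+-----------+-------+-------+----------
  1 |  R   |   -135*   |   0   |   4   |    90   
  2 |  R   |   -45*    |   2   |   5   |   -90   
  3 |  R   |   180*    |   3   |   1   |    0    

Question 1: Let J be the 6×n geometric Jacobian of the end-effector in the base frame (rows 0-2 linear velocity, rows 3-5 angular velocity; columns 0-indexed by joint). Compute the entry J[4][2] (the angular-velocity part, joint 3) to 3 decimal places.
-0.500

axis z_2 = (-0.5000,-0.5000,0.7071); lever o_n−o_2 = (-1.0000,-1.0000,2.8284)
cross product → J_v[:, 2] = (-0.7071,0.7071,0.0000)
J_ω[:, 2] = z_2
entry J[4][2] = -0.5000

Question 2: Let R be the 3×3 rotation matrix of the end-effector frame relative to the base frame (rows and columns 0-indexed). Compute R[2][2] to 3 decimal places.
0.707

End-effector z-axis (col 2 of R) = (-0.5000,-0.5000,0.7071)
R[2][2] = 0.7071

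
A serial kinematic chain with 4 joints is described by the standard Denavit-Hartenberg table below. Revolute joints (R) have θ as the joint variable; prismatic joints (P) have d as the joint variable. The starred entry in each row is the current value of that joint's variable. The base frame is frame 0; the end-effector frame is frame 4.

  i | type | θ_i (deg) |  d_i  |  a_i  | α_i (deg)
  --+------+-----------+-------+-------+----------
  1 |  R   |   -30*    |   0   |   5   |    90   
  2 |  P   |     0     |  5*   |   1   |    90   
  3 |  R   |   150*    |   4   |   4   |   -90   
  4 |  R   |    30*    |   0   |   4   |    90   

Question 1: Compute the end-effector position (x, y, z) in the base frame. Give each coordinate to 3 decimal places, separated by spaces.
-4.768 -7.330 -2.000

after link 1: o_1 = (4.3301, -2.5000, 0.0000)
after link 2: o_2 = (2.6962, -7.3301, 0.0000)
after link 3: o_3 = (-1.3038, -7.3301, -4.0000)
after link 4: o_4 = (-4.7679, -7.3301, -2.0000)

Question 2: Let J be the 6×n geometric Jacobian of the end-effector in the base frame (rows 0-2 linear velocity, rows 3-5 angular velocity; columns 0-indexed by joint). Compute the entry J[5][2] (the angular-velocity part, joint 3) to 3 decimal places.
-1.000

axis z_2 = (-0.0000,-0.0000,-1.0000); lever o_n−o_2 = (-7.4641,0.0000,-2.0000)
cross product → J_v[:, 2] = (0.0000,7.4641,-0.0000)
J_ω[:, 2] = z_2
entry J[5][2] = -1.0000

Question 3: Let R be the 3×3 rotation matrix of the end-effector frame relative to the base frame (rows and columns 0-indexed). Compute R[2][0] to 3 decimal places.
0.500

End-effector x-axis (col 0 of R) = (-0.8660,0.0000,0.5000)
R[2][0] = 0.5000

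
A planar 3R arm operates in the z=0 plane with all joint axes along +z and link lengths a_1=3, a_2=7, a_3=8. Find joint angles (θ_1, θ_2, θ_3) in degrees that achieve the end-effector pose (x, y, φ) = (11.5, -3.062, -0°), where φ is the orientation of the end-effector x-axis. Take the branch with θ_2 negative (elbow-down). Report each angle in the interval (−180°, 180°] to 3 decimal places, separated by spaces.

wrist centre = target − a_3·(cos φ, sin φ) = (3.5000, -3.0620)
cos θ_2 = (21.6258−3²−7²)/(2·3·7) = -0.8661; θ_2 = -150.0030° (elbow-down)
β = atan2(-3.0620,3.5000) = -41.1813°; ψ = atan2(-3.4997,-3.0624) = -131.1872°
θ_1 = β − ψ = 90.0059°
θ_3 = φ − θ_1 − θ_2 = 59.9971° (wrapped to (-180°,180°])

90.006 -150.003 59.997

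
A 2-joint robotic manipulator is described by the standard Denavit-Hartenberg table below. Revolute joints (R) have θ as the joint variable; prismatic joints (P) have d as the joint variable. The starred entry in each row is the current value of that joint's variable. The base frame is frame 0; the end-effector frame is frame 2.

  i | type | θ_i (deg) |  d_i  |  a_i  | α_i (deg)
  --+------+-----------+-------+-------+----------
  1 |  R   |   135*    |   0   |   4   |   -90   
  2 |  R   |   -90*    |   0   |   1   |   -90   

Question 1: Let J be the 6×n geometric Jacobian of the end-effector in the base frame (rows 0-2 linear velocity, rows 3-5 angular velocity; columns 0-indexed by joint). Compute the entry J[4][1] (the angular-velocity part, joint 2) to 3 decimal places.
axis z_1 = (-0.7071,-0.7071,0.0000); lever o_n−o_1 = (0.0000,0.0000,1.0000)
cross product → J_v[:, 1] = (-0.7071,0.7071,0.0000)
J_ω[:, 1] = z_1
entry J[4][1] = -0.7071

-0.707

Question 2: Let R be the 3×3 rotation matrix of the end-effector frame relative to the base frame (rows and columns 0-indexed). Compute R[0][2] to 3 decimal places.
-0.707

End-effector z-axis (col 2 of R) = (-0.7071,0.7071,-0.0000)
R[0][2] = -0.7071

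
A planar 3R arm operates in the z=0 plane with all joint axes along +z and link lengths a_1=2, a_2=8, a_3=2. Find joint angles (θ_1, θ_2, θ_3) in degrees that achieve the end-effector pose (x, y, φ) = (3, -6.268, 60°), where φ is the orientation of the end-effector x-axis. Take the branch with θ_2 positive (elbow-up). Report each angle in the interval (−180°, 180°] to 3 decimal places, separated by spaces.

wrist centre = target − a_3·(cos φ, sin φ) = (2.0000, -8.0001)
cos θ_2 = (68.0008−2²−8²)/(2·2·8) = 0.0000; θ_2 = 89.9985° (elbow-up)
β = atan2(-8.0001,2.0000) = -75.9638°; ψ = atan2(8.0000,2.0002) = 75.9624°
θ_1 = β − ψ = -151.9262°
θ_3 = φ − θ_1 − θ_2 = 121.9277° (wrapped to (-180°,180°])

-151.926 89.999 121.928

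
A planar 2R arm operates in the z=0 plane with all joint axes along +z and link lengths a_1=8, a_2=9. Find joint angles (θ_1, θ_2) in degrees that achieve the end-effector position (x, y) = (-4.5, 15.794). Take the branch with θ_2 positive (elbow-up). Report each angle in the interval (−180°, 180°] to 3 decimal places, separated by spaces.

89.997 30.006

cos θ_2 = (269.7004−8²−9²)/(2·8·9) = 0.8660; θ_2 = 30.0057° (elbow-up)
β = atan2(15.7940,-4.5000) = 105.9032°; ψ = atan2(4.5008,15.7938) = 15.9061°
θ_1 = β − ψ = 89.9972°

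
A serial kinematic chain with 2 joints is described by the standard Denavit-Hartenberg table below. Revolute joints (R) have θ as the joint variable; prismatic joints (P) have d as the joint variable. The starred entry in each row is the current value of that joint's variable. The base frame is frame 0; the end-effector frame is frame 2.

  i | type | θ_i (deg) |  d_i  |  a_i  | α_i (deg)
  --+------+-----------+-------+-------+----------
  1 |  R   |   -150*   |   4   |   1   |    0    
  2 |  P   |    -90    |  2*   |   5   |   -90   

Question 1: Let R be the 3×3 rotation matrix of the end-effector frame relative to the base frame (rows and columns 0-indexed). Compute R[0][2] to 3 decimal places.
-0.866

End-effector z-axis (col 2 of R) = (-0.8660,-0.5000,0.0000)
R[0][2] = -0.8660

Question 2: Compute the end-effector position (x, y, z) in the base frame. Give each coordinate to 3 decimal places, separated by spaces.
after link 1: o_1 = (-0.8660, -0.5000, 4.0000)
after link 2: o_2 = (-3.3660, 3.8301, 6.0000)

-3.366 3.830 6.000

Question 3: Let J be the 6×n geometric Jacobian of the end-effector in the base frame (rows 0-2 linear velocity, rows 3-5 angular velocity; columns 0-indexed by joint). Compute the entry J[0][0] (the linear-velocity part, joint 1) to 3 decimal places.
-3.830

axis z_0 = ẑ; lever o_n−o_0 = (-3.3660,3.8301,6.0000)
cross product → J_v[:, 0] = (-3.8301,-3.3660,0.0000)
J_ω[:, 0] = z_0
entry J[0][0] = -3.8301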